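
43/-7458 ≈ -0.00577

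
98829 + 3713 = 102542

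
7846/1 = 7846 = 7846.00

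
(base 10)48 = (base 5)143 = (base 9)53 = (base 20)28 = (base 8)60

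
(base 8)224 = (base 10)148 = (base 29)53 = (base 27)5d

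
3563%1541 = 481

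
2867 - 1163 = 1704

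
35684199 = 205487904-169803705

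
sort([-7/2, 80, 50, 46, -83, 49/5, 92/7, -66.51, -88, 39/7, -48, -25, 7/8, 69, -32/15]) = [-88, -83, -66.51, -48, -25, -7/2, -32/15, 7/8, 39/7, 49/5, 92/7, 46, 50, 69, 80]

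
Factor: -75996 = -1 * 2^2 * 3^2 * 2111^1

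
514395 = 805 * 639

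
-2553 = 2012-4565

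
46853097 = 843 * 55579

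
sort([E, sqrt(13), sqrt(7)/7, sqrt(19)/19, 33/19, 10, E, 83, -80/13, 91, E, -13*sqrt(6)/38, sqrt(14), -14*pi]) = [-14*pi, -80/13, -13*sqrt(6)/38, sqrt(19)/19, sqrt(7)/7, 33/19, E, E, E, sqrt(13), sqrt(14), 10, 83, 91]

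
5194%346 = 4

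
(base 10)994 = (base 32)v2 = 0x3e2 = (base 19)2e6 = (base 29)158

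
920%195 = 140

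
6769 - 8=6761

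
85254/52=3279/2=1639.50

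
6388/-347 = -18 - 142/347 ≈ -18.41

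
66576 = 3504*19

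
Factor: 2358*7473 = 2^1*3^3*47^1*53^1*131^1 = 17621334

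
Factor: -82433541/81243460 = -1 * 2^(-2) * 3^1 * 5^(-1) * 23^2 * 61^(-1) * 127^1 * 409^1 * 66593^(-1)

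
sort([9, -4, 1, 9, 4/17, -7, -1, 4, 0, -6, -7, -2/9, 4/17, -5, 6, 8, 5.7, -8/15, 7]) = [-7, -7, -6, -5, -4, -1, -8/15, -2/9, 0, 4/17, 4/17, 1, 4, 5.7, 6, 7, 8, 9, 9]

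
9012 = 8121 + 891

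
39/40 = 0.975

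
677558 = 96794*7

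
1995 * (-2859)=-5703705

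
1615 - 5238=-3623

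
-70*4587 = -321090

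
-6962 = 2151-9113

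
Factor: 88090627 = 88090627^1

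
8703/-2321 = -3 - 1740/2321 ≈ -3.75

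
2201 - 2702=-501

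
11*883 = 9713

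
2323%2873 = 2323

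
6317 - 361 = 5956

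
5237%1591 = 464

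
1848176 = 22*84008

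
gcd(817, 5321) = 1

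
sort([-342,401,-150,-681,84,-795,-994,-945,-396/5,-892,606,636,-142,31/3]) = [-994,-945,-892,-795,-681,-342,-150,-142,-396/5,31/3,84,401,606,636]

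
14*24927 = 348978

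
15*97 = 1455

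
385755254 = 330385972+55369282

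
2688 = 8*336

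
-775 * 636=-492900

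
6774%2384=2006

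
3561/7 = 508+5/7 ≈ 508.71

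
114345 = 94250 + 20095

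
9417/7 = 1345+2/7 ≈ 1345.29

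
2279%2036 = 243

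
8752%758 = 414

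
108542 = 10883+97659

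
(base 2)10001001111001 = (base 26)d1b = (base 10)8825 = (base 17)1d92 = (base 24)f7h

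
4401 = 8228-3827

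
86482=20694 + 65788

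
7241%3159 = 923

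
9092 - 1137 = 7955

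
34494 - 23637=10857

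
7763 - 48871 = -41108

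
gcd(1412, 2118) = 706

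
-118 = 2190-2308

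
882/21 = 42 = 42.00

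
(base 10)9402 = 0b10010010111010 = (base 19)170g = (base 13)4383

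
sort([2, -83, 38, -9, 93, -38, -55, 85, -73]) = [-83, -73, -55, -38, -9, 2, 38, 85, 93]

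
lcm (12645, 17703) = 88515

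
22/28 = 11/14 ≈ 0.786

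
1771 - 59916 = -58145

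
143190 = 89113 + 54077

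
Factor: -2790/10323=-1 * 2^1 * 5^1 * 37^(-1)=-10/37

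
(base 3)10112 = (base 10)95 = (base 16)5f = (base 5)340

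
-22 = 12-34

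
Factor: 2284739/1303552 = 2^(-10)*19^(-1)*67^(-1)*1237^1*1847^1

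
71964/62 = 1160+22/31 ≈ 1160.71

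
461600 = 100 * 4616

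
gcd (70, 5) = 5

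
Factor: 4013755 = 5^1*802751^1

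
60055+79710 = 139765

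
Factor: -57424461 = -1 * 3^1 * 881^1 * 21727^1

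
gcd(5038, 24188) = 2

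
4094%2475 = 1619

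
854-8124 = -7270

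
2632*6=15792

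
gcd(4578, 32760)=42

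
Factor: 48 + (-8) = 2^3*5^1 = 40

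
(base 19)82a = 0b101101111000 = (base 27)40k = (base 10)2936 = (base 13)144b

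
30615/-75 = -408 - 1/5 = -408.20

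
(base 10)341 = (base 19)hi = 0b101010101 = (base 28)c5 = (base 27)ch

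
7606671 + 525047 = 8131718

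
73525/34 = 2162 + 1/2 = 2162.50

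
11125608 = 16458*676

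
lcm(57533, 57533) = 57533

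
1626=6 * 271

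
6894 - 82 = 6812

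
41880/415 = 100 + 76/83 ≈ 100.92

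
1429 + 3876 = 5305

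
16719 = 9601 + 7118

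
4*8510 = 34040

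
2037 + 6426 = 8463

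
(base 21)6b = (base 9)162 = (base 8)211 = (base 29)4l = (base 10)137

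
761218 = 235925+525293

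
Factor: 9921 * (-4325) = -1 * 3^1 * 5^2 * 173^1 * 3307^1 = -42908325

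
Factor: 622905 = 3^1 * 5^1 * 131^1 * 317^1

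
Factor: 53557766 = 2^1*26778883^1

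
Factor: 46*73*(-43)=-1*2^1*23^1*43^1*73^1=-144394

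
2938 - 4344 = -1406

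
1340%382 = 194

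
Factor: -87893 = -1*13^1*6761^1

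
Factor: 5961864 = 2^3 * 3^1 * 43^1 * 53^1 * 109^1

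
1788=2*894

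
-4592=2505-7097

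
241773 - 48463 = 193310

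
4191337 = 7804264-3612927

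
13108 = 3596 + 9512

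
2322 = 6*387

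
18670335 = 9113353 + 9556982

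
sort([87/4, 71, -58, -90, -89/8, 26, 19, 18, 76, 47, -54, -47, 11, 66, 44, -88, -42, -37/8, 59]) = [-90, -88, -58, -54, -47, -42, -89/8, -37/8, 11, 18, 19, 87/4, 26, 44, 47, 59, 66, 71, 76]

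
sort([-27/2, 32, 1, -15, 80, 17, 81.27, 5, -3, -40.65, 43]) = [-40.65, -15, -27/2, -3, 1, 5, 17, 32, 43, 80, 81.27]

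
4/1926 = 2/963 ≈ 0.00208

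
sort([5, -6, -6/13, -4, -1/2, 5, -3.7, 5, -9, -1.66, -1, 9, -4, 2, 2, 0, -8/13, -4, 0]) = [-9, -6, -4, -4, -4, -3.7, -1.66, -1, -8/13, -1/2, -6/13, 0, 0, 2, 2, 5, 5, 5, 9]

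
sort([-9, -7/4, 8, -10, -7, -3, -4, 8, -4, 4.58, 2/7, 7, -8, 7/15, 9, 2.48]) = [-10, -9, -8, -7, -4, -4, -3, -7/4, 2/7, 7/15, 2.48, 4.58, 7, 8, 8, 9]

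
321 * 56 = 17976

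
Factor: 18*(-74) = -1*2^2*3^2*37^1 = -1332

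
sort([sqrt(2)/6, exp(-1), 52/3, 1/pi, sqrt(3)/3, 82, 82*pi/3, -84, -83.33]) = [-84, -83.33, sqrt(2)/6, 1/pi, exp(-1), sqrt(3)/3, 52/3, 82, 82*pi/3]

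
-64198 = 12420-76618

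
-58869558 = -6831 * 8618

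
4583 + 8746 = 13329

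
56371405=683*82535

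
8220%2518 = 666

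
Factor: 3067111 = 3067111^1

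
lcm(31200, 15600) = 31200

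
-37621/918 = -2213/54 ≈ -40.98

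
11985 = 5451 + 6534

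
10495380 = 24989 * 420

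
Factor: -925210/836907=-1 * 2^1 * 3^(-1) * 5^1 * 11^1 * 13^1 * 31^(-1) * 647^1 * 8999^(-1)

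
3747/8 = 468 + 3/8 ≈ 468.38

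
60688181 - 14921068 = 45767113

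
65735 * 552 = 36285720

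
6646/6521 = 1 + 125/6521 ≈ 1.02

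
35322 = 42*841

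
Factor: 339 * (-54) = -1 * 2^1 * 3^4 * 113^1 = -18306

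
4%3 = 1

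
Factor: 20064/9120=5^(-1)*11^1=11/5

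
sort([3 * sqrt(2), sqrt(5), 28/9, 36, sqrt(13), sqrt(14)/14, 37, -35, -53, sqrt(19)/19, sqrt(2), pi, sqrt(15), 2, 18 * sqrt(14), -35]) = [-53, -35, -35, sqrt(19)/19, sqrt(14)/14, sqrt(2), 2, sqrt(5), 28/9, pi, sqrt(13), sqrt(15), 3 * sqrt(2), 36, 37, 18 * sqrt(14)]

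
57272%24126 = 9020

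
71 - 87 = -16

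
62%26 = 10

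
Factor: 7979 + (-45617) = -1*2^1*3^3*17^1*41^1 = -37638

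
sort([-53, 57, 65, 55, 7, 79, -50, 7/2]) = [-53, -50, 7/2, 7, 55, 57, 65, 79]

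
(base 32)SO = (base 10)920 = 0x398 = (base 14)49A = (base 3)1021002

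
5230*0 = 0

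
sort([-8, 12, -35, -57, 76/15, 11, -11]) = [-57, -35, -11, -8, 76/15, 11, 12]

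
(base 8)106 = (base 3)2121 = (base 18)3g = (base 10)70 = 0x46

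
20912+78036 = 98948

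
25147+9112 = 34259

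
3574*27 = 96498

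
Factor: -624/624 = -1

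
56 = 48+8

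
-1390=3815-5205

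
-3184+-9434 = -12618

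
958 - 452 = 506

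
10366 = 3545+6821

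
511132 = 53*9644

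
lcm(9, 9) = 9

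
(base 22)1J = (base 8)51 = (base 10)41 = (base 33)18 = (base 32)19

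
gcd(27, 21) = 3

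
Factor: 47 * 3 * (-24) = -1 * 2^3 * 3^2 * 47^1 = -3384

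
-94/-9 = 10+4/9 ≈ 10.44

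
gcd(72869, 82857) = 1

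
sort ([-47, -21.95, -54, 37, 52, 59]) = [-54, -47, -21.95, 37, 52, 59]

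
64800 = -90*(-720)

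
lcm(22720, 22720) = 22720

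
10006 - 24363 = -14357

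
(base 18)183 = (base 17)1ac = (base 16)1d7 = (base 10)471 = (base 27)hc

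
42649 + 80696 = 123345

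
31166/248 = 15583/124 ≈ 125.67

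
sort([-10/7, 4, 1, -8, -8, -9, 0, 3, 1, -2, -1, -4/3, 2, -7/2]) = [-9, -8, -8, -7/2, -2, -10/7, -4/3, -1, 0, 1, 1, 2, 3, 4]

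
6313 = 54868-48555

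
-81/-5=16+1/5=16.20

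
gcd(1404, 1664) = 52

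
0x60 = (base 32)30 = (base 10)96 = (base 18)56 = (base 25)3l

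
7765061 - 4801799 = 2963262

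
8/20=2/5=0.40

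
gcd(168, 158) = 2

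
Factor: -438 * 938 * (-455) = 2^2 * 3^1 * 5^1 * 7^2 * 13^1 * 67^1 * 73^1 = 186934020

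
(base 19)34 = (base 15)41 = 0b111101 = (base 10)61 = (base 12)51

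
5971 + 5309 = 11280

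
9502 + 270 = 9772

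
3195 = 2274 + 921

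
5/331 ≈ 0.0151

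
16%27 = 16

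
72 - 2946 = -2874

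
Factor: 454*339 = 2^1*3^1*113^1*227^1 = 153906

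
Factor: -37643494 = -1 * 2^1 * 7^1 * 41^1 * 65581^1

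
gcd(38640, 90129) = 3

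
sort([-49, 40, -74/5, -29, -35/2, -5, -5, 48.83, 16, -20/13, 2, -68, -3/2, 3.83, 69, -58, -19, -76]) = [-76, -68, -58, -49, -29, -19, -35/2, -74/5, -5, -5, -20/13, -3/2, 2, 3.83, 16, 40, 48.83, 69]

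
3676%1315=1046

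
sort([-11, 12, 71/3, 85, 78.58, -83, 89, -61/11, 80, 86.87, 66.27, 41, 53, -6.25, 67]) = [-83, -11, -6.25, -61/11, 12, 71/3, 41, 53, 66.27, 67, 78.58, 80, 85, 86.87, 89]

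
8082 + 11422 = 19504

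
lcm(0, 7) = 0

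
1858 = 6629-4771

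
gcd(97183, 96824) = 1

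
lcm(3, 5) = 15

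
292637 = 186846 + 105791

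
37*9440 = 349280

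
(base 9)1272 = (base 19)2c6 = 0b1110111100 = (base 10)956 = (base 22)1la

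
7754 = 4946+2808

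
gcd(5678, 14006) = 2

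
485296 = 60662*8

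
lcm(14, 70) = 70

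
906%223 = 14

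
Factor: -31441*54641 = -1*23^1*101^1*541^1*1367^1 = -1717967681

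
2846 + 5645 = 8491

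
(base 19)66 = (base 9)143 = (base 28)48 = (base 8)170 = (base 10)120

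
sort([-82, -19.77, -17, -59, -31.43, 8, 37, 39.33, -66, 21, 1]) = [-82, -66, -59, -31.43, -19.77, -17, 1, 8, 21, 37, 39.33]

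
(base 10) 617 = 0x269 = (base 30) kh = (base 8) 1151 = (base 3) 211212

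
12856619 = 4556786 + 8299833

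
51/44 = 1 + 7/44 ≈ 1.16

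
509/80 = 6 + 29/80 ≈ 6.36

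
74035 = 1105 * 67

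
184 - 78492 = -78308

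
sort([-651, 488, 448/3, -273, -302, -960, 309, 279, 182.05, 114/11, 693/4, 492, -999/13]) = [-960, -651, -302, -273, -999/13, 114/11, 448/3, 693/4, 182.05, 279, 309, 488, 492]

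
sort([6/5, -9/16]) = [-9/16, 6/5]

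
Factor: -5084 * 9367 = -1 * 2^2 * 17^1 * 19^1 * 29^1 * 31^1 * 41^1 = -47621828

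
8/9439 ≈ 0.000848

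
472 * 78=36816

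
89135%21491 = 3171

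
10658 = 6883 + 3775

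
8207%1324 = 263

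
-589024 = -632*932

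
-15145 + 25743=10598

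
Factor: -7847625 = -1 * 3^1 * 5^3 * 17^1 * 1231^1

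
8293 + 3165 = 11458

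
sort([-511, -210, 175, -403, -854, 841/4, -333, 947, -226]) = [-854, -511, -403, -333, -226, -210, 175, 841/4, 947]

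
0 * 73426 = 0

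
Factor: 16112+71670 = 2^1*43891^1 = 87782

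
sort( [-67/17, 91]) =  [-67/17, 91]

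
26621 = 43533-16912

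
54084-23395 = 30689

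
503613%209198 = 85217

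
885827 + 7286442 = 8172269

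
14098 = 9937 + 4161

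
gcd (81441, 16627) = 1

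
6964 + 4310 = 11274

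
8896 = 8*1112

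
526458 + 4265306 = 4791764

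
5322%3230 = 2092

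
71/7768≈0.00914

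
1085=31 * 35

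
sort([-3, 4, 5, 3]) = [-3, 3, 4, 5]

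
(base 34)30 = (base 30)3c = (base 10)102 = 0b1100110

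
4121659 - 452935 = 3668724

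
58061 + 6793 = 64854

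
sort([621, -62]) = [-62, 621]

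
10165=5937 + 4228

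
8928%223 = 8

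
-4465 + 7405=2940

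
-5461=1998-7459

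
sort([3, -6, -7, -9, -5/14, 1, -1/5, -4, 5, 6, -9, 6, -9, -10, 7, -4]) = [-10, -9, -9, -9, -7, -6, -4, -4, -5/14, -1/5, 1, 3, 5, 6, 6, 7]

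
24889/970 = 25+639/970 ≈ 25.66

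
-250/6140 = -25/614 ≈ -0.0407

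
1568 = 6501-4933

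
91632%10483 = 7768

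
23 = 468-445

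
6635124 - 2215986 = 4419138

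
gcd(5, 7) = 1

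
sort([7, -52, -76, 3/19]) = [-76, -52, 3/19, 7]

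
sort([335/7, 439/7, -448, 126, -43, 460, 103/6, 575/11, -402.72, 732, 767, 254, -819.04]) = [-819.04, -448, -402.72, -43, 103/6, 335/7, 575/11, 439/7, 126, 254, 460, 732, 767]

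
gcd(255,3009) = 51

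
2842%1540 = 1302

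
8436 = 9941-1505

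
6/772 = 3/386 ≈ 0.00777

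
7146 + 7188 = 14334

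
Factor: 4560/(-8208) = -1 * 3^(-2) * 5^1 = -5/9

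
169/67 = 2 + 35/67 ≈ 2.52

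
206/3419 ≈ 0.0603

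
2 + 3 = 5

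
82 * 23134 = 1896988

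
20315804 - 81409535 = -61093731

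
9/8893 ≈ 0.00101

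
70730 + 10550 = 81280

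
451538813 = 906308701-454769888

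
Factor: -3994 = -1*2^1*1997^1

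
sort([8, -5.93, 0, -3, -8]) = [-8, -5.93, -3, 0, 8]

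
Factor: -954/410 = -1*3^2*5^(-1)*41^(-1)*53^1 = -477/205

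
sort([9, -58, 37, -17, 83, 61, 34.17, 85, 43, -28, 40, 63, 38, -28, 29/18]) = [-58, -28, -28, -17, 29/18, 9, 34.17, 37, 38, 40, 43, 61, 63, 83, 85]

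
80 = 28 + 52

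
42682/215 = 198 + 112/215 ≈ 198.52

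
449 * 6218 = 2791882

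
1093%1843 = 1093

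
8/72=1/9 ≈ 0.111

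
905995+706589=1612584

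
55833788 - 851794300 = -795960512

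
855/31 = 27 + 18/31 ≈ 27.58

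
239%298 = 239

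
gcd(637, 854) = 7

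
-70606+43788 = -26818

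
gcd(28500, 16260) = 60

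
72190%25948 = 20294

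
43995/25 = 8799/5 = 1759.80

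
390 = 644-254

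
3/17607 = 1/5869 ≈ 0.000170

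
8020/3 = 2673 + 1/3 ≈ 2673.33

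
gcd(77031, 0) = 77031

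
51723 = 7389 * 7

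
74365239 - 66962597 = 7402642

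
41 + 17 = 58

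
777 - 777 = 0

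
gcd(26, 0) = 26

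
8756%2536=1148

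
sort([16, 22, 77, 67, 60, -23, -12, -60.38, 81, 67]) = [-60.38, -23, -12, 16, 22, 60, 67, 67, 77, 81]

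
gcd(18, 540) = 18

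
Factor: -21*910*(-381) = 2^1*3^2*5^1*7^2*13^1*127^1 = 7280910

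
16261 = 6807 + 9454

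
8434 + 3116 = 11550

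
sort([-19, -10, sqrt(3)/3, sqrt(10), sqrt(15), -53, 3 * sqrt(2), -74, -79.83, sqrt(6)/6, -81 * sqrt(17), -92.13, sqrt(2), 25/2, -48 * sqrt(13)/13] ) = [-81 * sqrt(17), -92.13, -79.83, -74, -53, -19, -48 * sqrt(13)/13, -10, sqrt(6)/6, sqrt(3)/3, sqrt(2), sqrt(10), sqrt(15), 3 * sqrt(2), 25/2] 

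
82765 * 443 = 36664895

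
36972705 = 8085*4573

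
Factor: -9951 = -1*3^1*31^1*107^1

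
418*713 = 298034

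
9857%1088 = 65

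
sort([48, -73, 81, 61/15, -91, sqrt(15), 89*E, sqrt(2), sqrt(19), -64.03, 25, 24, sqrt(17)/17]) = [-91, -73, -64.03, sqrt(17)/17, sqrt(2), sqrt(15), 61/15, sqrt(19), 24, 25, 48, 81, 89*E]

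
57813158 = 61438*941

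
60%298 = 60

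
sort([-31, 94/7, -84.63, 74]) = [-84.63, -31, 94/7, 74]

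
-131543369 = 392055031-523598400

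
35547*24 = 853128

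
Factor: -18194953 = -1*7^1*53^1*49043^1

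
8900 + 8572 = 17472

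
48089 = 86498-38409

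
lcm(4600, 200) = 4600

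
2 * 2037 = 4074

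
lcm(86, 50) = 2150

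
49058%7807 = 2216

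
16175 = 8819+7356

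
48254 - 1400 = 46854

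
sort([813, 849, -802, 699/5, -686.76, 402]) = [-802, -686.76, 699/5, 402, 813, 849]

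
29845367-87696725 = -57851358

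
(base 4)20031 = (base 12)379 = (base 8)1015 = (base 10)525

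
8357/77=108+41/77 ≈ 108.53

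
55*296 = 16280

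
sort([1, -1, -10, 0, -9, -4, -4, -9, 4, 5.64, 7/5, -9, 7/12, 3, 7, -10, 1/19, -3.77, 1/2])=[-10, -10, -9, -9, -9, -4, -4, -3.77, -1, 0, 1/19, 1/2, 7/12, 1, 7/5, 3, 4, 5.64, 7]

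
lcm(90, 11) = 990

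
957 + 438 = 1395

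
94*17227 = 1619338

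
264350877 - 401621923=-137271046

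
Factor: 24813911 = 53^1 * 468187^1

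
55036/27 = 2038+10/27 ≈ 2038.37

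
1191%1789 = 1191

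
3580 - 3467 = 113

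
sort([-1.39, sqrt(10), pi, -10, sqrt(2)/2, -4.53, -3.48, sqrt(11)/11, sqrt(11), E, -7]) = [-10, -7, -4.53, -3.48, -1.39, sqrt(11)/11, sqrt(2)/2, E, pi, sqrt(10), sqrt(11)]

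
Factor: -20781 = -1 * 3^2 * 2309^1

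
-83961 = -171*491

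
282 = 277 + 5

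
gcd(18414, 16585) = 31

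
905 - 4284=-3379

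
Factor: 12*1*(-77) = -1*2^2*3^1*7^1*11^1 = -924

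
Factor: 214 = 2^1*107^1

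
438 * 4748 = 2079624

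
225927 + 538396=764323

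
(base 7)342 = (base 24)79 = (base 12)129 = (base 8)261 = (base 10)177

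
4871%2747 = 2124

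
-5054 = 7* (-722)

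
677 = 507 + 170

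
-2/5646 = -1/2823 ≈ -0.000354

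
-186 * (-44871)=8346006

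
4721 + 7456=12177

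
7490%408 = 146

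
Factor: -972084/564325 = -1 * 2^2 * 3^1 * 5^(-2) * 59^1 * 1373^1 * 22573^(-1)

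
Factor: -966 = -1*2^1*3^1*7^1*23^1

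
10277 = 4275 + 6002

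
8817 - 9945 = -1128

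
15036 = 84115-69079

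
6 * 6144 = 36864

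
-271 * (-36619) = 9923749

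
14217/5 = 2843 + 2/5 = 2843.40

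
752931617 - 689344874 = 63586743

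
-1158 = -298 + -860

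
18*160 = 2880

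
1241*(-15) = -18615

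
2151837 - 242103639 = -239951802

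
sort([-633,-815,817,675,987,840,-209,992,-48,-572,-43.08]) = [-815,-633,-572,-209,-48,-43.08,675,817,840,987,992]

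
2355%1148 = 59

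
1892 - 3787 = -1895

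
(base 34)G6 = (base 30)IA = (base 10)550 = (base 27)KA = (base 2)1000100110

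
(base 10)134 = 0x86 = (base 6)342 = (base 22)62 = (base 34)3w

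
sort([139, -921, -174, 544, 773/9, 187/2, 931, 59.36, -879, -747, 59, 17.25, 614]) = [-921, -879, -747, -174, 17.25, 59, 59.36, 773/9, 187/2, 139, 544, 614, 931]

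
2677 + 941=3618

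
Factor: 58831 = 58831^1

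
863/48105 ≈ 0.0179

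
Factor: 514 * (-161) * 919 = -1 * 2^1 * 7^1 * 23^1 * 257^1 * 919^1 = -76050926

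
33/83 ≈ 0.398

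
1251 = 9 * 139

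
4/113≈0.0354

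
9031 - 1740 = 7291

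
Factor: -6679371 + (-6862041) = -1 * 2^2 * 3^1 * 1128451^1 = -13541412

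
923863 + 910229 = 1834092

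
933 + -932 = 1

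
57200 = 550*104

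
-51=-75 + 24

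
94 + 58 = 152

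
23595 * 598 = 14109810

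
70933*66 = 4681578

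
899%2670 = 899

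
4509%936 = 765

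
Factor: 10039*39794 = 2^1*101^1*197^1*10039^1 = 399491966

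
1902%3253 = 1902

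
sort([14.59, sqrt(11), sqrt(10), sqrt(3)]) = [sqrt(3), sqrt(10), sqrt(11), 14.59]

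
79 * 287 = 22673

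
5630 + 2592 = 8222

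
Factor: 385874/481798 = 29^1 * 6653^1 * 240899^(-1) = 192937/240899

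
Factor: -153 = -1 * 3^2 * 17^1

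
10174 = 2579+7595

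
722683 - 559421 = 163262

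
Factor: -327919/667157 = -1 * 47^1 * 61^(-1) * 6977^1 * 10937^(-1)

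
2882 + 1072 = 3954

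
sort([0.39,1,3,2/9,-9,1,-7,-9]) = [-9,-9,-7,2/9,0.39,1,1,3]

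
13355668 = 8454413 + 4901255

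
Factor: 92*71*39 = 2^2*3^1*13^1*23^1*71^1 = 254748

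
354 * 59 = 20886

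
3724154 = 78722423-74998269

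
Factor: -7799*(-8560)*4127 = 2^4*5^1*11^1*107^1*709^1*4127^1 = 275516208880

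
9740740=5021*1940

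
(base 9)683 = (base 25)mb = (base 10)561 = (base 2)1000110001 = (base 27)kl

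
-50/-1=50=50.00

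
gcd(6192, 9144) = 72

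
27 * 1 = 27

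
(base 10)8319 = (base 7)33153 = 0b10000001111111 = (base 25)d7j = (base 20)10fj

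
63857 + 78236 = 142093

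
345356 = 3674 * 94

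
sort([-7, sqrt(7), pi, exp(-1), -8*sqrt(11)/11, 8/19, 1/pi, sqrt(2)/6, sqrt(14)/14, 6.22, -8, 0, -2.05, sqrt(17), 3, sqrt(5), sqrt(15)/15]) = [-8, -7, -8*sqrt(11)/11, -2.05, 0, sqrt(2)/6, sqrt(15)/15, sqrt(14)/14, 1/pi, exp(-1), 8/19, sqrt(5), sqrt(7), 3, pi, sqrt(17), 6.22]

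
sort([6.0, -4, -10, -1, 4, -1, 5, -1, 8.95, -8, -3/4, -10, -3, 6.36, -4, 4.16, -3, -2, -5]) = [-10, -10, -8, -5, -4, -4, -3, -3, -2, -1, -1, -1, -3/4, 4, 4.16, 5, 6.0, 6.36, 8.95]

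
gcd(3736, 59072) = 8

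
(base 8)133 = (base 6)231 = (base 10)91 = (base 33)2p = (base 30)31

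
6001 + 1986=7987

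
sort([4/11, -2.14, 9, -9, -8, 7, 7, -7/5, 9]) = [-9, -8, -2.14, -7/5, 4/11, 7, 7, 9, 9]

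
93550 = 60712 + 32838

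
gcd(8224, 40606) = 514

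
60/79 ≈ 0.759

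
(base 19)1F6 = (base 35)IM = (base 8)1214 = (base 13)3B2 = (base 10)652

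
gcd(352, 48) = 16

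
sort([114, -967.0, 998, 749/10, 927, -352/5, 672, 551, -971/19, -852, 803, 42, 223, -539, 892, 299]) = [-967.0, -852, -539, -352/5, -971/19, 42, 749/10, 114, 223, 299, 551, 672, 803, 892, 927, 998]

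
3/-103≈-0.0291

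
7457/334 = 22 + 109/334 ≈ 22.33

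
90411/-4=-22602 - 3/4=-22602.75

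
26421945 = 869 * 30405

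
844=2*422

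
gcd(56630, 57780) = 10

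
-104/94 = -1-5/47 ≈ -1.11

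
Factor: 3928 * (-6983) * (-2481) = 2^3 * 3^1 * 491^1 * 827^1 * 6983^1 = 68051904744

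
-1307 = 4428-5735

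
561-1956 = -1395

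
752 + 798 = 1550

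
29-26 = 3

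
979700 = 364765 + 614935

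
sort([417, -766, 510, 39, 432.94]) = [-766, 39, 417, 432.94, 510]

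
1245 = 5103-3858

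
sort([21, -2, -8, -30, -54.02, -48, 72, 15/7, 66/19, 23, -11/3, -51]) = [-54.02, -51, -48, -30, -8, -11/3, -2, 15/7, 66/19, 21, 23, 72]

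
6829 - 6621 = 208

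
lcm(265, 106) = 530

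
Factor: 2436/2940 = 5^(-1)*7^(-1)*29^1 = 29/35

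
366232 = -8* (-45779)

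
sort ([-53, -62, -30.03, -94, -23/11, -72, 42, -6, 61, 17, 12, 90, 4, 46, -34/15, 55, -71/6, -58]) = [-94, -72, -62, -58, -53, -30.03, -71/6, -6, -34/15, -23/11, 4, 12, 17, 42, 46, 55, 61, 90]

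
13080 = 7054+6026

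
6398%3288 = 3110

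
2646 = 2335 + 311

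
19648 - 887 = 18761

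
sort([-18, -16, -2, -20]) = [-20, -18, -16, -2]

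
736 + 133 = 869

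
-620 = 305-925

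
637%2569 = 637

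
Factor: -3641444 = -1*2^2*910361^1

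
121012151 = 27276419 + 93735732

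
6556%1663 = 1567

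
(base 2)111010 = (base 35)1n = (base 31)1r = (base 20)2i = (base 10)58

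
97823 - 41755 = 56068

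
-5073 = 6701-11774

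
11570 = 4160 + 7410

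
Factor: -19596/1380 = -1 * 5^(-1) * 71^1 = -71/5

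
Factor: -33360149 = -1*1951^1*17099^1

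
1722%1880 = 1722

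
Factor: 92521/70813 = 11^1*13^1*19^(-1)*647^1*3727^(-1)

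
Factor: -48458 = -1*2^1*24229^1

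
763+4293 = 5056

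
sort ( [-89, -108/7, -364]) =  [-364, -89, -108/7]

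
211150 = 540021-328871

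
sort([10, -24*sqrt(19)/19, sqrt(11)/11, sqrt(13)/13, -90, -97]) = [-97, -90, -24*sqrt(19)/19, sqrt(13)/13, sqrt(11)/11, 10]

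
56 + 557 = 613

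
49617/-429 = -16539/143 ≈ -115.66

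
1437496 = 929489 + 508007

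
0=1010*0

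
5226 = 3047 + 2179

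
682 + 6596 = 7278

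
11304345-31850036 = -20545691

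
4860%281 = 83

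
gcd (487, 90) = 1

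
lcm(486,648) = 1944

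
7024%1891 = 1351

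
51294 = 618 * 83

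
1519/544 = 2+431/544 ≈ 2.79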